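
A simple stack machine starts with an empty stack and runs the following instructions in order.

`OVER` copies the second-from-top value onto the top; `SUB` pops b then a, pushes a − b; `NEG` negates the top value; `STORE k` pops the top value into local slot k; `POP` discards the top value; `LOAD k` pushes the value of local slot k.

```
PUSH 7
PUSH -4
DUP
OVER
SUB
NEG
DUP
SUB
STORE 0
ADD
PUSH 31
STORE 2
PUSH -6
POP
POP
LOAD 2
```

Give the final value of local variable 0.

0

PUSH 7  → 7
PUSH -4 → 7 -4
DUP     → 7 -4 -4
OVER    → 7 -4 -4 -4
SUB     → 7 -4 0
NEG     → 7 -4 0
DUP     → 7 -4 0 0
SUB     → 7 -4 0
STORE 0 → 7 -4
ADD     → 3
PUSH 31 → 3 31
STORE 2 → 3
PUSH -6 → 3 -6
POP     → 3
POP     → (empty)
LOAD 2  → 31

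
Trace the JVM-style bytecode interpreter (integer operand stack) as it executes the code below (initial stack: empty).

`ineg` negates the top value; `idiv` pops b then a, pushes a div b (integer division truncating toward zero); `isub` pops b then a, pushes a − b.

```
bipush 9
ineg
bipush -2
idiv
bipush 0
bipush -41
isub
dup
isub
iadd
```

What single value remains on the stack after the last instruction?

bipush 9    [9]
ineg        [-9]
bipush -2   [-9, -2]
idiv        [4]
bipush 0    [4, 0]
bipush -41  [4, 0, -41]
isub        [4, 41]
dup         [4, 41, 41]
isub        [4, 0]
iadd        [4]

4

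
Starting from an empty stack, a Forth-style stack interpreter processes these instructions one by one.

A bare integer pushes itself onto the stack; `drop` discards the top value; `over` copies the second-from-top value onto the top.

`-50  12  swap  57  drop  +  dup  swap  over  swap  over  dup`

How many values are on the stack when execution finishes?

5

-50   -50
12    -50 12
swap  12 -50
57    12 -50 57
drop  12 -50
+     -38
dup   -38 -38
swap  -38 -38
over  -38 -38 -38
swap  -38 -38 -38
over  -38 -38 -38 -38
dup   -38 -38 -38 -38 -38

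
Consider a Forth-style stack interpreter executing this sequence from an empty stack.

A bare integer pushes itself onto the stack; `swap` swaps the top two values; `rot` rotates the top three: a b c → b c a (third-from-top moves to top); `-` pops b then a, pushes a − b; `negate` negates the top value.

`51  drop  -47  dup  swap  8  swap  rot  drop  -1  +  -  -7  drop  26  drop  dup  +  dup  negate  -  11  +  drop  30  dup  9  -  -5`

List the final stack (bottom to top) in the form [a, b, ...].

51     : 51
drop   : (empty)
-47    : -47
dup    : -47 -47
swap   : -47 -47
8      : -47 -47 8
swap   : -47 8 -47
rot    : 8 -47 -47
drop   : 8 -47
-1     : 8 -47 -1
+      : 8 -48
-      : 56
-7     : 56 -7
drop   : 56
26     : 56 26
drop   : 56
dup    : 56 56
+      : 112
dup    : 112 112
negate : 112 -112
-      : 224
11     : 224 11
+      : 235
drop   : (empty)
30     : 30
dup    : 30 30
9      : 30 30 9
-      : 30 21
-5     : 30 21 -5

[30, 21, -5]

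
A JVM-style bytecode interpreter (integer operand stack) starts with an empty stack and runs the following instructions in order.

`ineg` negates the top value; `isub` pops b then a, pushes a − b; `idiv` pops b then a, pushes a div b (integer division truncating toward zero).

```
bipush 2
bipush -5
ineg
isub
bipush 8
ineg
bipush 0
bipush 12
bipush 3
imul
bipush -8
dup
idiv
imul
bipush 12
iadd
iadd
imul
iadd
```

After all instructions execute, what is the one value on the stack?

-387

bipush 2  → 2
bipush -5 → 2 -5
ineg      → 2 5
isub      → -3
bipush 8  → -3 8
ineg      → -3 -8
bipush 0  → -3 -8 0
bipush 12 → -3 -8 0 12
bipush 3  → -3 -8 0 12 3
imul      → -3 -8 0 36
bipush -8 → -3 -8 0 36 -8
dup       → -3 -8 0 36 -8 -8
idiv      → -3 -8 0 36 1
imul      → -3 -8 0 36
bipush 12 → -3 -8 0 36 12
iadd      → -3 -8 0 48
iadd      → -3 -8 48
imul      → -3 -384
iadd      → -387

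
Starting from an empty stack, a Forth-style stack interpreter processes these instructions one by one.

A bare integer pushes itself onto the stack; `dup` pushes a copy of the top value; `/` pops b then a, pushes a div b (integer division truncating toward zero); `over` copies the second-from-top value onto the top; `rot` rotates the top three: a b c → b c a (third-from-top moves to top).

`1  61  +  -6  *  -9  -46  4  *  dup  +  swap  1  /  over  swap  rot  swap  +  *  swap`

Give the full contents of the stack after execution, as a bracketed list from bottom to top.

[138736, -372]

1    : [1]
61   : [1, 61]
+    : [62]
-6   : [62, -6]
*    : [-372]
-9   : [-372, -9]
-46  : [-372, -9, -46]
4    : [-372, -9, -46, 4]
*    : [-372, -9, -184]
dup  : [-372, -9, -184, -184]
+    : [-372, -9, -368]
swap : [-372, -368, -9]
1    : [-372, -368, -9, 1]
/    : [-372, -368, -9]
over : [-372, -368, -9, -368]
swap : [-372, -368, -368, -9]
rot  : [-372, -368, -9, -368]
swap : [-372, -368, -368, -9]
+    : [-372, -368, -377]
*    : [-372, 138736]
swap : [138736, -372]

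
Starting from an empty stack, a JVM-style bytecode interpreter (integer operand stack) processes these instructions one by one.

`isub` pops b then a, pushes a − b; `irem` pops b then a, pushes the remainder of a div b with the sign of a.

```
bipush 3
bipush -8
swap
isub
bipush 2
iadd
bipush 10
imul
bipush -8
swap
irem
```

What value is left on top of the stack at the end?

bipush 3  : 3
bipush -8 : 3 -8
swap      : -8 3
isub      : -11
bipush 2  : -11 2
iadd      : -9
bipush 10 : -9 10
imul      : -90
bipush -8 : -90 -8
swap      : -8 -90
irem      : -8

-8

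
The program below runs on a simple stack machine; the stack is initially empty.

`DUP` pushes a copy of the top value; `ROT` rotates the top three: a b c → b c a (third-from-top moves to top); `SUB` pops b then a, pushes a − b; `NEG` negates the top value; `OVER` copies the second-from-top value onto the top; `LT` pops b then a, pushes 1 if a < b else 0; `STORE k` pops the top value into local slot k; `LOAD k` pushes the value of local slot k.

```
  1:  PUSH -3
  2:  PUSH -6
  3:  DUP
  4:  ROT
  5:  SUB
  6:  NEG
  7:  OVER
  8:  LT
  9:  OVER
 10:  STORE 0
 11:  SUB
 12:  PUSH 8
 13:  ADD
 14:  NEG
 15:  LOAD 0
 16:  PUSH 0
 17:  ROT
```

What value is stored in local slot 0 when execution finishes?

PUSH -3 : -3
PUSH -6 : -3 -6
DUP     : -3 -6 -6
ROT     : -6 -6 -3
SUB     : -6 -3
NEG     : -6 3
OVER    : -6 3 -6
LT      : -6 0
OVER    : -6 0 -6
STORE 0 : -6 0
SUB     : -6
PUSH 8  : -6 8
ADD     : 2
NEG     : -2
LOAD 0  : -2 -6
PUSH 0  : -2 -6 0
ROT     : -6 0 -2

-6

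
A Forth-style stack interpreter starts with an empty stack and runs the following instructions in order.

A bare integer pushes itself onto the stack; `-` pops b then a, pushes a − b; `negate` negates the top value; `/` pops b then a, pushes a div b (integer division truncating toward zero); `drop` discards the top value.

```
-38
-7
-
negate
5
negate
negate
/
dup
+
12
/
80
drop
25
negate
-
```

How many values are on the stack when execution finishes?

1

-38    -> [-38]
-7     -> [-38, -7]
-      -> [-31]
negate -> [31]
5      -> [31, 5]
negate -> [31, -5]
negate -> [31, 5]
/      -> [6]
dup    -> [6, 6]
+      -> [12]
12     -> [12, 12]
/      -> [1]
80     -> [1, 80]
drop   -> [1]
25     -> [1, 25]
negate -> [1, -25]
-      -> [26]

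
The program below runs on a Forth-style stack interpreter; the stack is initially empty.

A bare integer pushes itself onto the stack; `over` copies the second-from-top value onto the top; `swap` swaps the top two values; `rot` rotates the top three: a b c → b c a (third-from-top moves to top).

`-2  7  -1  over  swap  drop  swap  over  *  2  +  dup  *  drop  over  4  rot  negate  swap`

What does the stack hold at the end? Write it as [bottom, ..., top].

[-2, -2, -7, 4]

-2     : -2
7      : -2 7
-1     : -2 7 -1
over   : -2 7 -1 7
swap   : -2 7 7 -1
drop   : -2 7 7
swap   : -2 7 7
over   : -2 7 7 7
*      : -2 7 49
2      : -2 7 49 2
+      : -2 7 51
dup    : -2 7 51 51
*      : -2 7 2601
drop   : -2 7
over   : -2 7 -2
4      : -2 7 -2 4
rot    : -2 -2 4 7
negate : -2 -2 4 -7
swap   : -2 -2 -7 4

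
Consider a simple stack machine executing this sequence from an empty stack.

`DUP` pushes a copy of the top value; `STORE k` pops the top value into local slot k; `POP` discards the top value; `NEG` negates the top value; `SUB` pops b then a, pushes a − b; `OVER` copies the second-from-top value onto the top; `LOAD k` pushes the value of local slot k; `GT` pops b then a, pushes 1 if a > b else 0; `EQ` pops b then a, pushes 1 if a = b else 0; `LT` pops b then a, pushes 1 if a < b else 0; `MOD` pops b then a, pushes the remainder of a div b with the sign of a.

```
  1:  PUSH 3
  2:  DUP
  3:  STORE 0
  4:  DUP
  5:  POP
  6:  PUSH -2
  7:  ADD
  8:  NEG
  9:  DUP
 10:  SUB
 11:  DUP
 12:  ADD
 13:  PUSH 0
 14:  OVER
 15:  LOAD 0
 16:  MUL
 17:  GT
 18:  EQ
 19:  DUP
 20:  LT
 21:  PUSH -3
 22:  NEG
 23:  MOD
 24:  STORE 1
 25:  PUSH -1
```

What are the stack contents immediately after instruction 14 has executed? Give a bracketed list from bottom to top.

PUSH 3  → [3]
DUP     → [3, 3]
STORE 0 → [3]
DUP     → [3, 3]
POP     → [3]
PUSH -2 → [3, -2]
ADD     → [1]
NEG     → [-1]
DUP     → [-1, -1]
SUB     → [0]
DUP     → [0, 0]
ADD     → [0]
PUSH 0  → [0, 0]
OVER    → [0, 0, 0]

[0, 0, 0]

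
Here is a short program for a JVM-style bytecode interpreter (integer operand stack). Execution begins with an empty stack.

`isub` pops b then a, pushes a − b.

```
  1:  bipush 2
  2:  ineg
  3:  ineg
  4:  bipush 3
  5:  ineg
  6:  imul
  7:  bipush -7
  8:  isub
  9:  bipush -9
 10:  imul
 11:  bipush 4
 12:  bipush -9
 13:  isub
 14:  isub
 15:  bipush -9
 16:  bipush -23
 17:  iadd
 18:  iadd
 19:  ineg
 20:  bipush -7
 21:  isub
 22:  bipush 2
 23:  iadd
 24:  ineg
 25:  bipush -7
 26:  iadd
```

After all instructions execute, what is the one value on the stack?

-70

bipush 2    2
ineg        -2
ineg        2
bipush 3    2 3
ineg        2 -3
imul        -6
bipush -7   -6 -7
isub        1
bipush -9   1 -9
imul        -9
bipush 4    -9 4
bipush -9   -9 4 -9
isub        -9 13
isub        -22
bipush -9   -22 -9
bipush -23  -22 -9 -23
iadd        -22 -32
iadd        -54
ineg        54
bipush -7   54 -7
isub        61
bipush 2    61 2
iadd        63
ineg        -63
bipush -7   -63 -7
iadd        -70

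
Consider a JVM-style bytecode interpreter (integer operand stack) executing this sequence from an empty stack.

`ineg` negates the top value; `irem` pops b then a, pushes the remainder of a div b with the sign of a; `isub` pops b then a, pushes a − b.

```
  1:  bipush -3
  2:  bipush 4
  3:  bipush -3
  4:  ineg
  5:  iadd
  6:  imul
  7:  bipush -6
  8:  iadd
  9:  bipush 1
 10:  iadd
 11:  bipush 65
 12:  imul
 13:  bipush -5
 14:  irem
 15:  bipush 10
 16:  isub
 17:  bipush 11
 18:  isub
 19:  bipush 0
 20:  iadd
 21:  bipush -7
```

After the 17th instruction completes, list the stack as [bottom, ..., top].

[-10, 11]

bipush -3 -> [-3]
bipush 4  -> [-3, 4]
bipush -3 -> [-3, 4, -3]
ineg      -> [-3, 4, 3]
iadd      -> [-3, 7]
imul      -> [-21]
bipush -6 -> [-21, -6]
iadd      -> [-27]
bipush 1  -> [-27, 1]
iadd      -> [-26]
bipush 65 -> [-26, 65]
imul      -> [-1690]
bipush -5 -> [-1690, -5]
irem      -> [0]
bipush 10 -> [0, 10]
isub      -> [-10]
bipush 11 -> [-10, 11]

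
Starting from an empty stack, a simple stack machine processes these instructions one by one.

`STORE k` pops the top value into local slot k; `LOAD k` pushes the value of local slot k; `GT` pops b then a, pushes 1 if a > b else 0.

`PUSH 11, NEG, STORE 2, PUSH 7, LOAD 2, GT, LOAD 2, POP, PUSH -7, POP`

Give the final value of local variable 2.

PUSH 11 → 11
NEG     → -11
STORE 2 → (empty)
PUSH 7  → 7
LOAD 2  → 7 -11
GT      → 1
LOAD 2  → 1 -11
POP     → 1
PUSH -7 → 1 -7
POP     → 1

-11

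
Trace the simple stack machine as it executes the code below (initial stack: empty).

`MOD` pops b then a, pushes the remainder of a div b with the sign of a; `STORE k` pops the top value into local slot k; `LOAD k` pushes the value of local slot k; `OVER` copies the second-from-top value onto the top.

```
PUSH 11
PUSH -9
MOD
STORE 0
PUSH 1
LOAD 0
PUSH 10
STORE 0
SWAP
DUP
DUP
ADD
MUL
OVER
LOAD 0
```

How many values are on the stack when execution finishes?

4

PUSH 11  [11]
PUSH -9  [11, -9]
MOD      [2]
STORE 0  []
PUSH 1   [1]
LOAD 0   [1, 2]
PUSH 10  [1, 2, 10]
STORE 0  [1, 2]
SWAP     [2, 1]
DUP      [2, 1, 1]
DUP      [2, 1, 1, 1]
ADD      [2, 1, 2]
MUL      [2, 2]
OVER     [2, 2, 2]
LOAD 0   [2, 2, 2, 10]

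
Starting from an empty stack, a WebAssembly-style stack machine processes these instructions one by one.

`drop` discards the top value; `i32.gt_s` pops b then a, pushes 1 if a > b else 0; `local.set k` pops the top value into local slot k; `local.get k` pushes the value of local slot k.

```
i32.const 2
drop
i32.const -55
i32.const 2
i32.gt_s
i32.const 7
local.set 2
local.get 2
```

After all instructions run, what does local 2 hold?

7

i32.const 2    2
drop           (empty)
i32.const -55  -55
i32.const 2    -55 2
i32.gt_s       0
i32.const 7    0 7
local.set 2    0
local.get 2    0 7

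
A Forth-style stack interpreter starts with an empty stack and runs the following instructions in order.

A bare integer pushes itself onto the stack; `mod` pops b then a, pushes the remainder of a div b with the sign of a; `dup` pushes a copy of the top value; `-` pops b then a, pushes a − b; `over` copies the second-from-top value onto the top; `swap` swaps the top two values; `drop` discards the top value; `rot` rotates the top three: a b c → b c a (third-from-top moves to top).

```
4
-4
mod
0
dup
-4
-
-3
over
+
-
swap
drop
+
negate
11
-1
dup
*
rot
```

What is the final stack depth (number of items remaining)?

3

4       [4]
-4      [4, -4]
mod     [0]
0       [0, 0]
dup     [0, 0, 0]
-4      [0, 0, 0, -4]
-       [0, 0, 4]
-3      [0, 0, 4, -3]
over    [0, 0, 4, -3, 4]
+       [0, 0, 4, 1]
-       [0, 0, 3]
swap    [0, 3, 0]
drop    [0, 3]
+       [3]
negate  [-3]
11      [-3, 11]
-1      [-3, 11, -1]
dup     [-3, 11, -1, -1]
*       [-3, 11, 1]
rot     [11, 1, -3]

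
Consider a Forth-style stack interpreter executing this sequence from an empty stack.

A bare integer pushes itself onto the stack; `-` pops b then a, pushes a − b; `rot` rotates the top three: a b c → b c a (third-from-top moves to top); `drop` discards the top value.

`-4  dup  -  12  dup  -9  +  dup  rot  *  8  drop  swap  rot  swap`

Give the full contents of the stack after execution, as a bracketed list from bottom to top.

-4   -> -4
dup  -> -4 -4
-    -> 0
12   -> 0 12
dup  -> 0 12 12
-9   -> 0 12 12 -9
+    -> 0 12 3
dup  -> 0 12 3 3
rot  -> 0 3 3 12
*    -> 0 3 36
8    -> 0 3 36 8
drop -> 0 3 36
swap -> 0 36 3
rot  -> 36 3 0
swap -> 36 0 3

[36, 0, 3]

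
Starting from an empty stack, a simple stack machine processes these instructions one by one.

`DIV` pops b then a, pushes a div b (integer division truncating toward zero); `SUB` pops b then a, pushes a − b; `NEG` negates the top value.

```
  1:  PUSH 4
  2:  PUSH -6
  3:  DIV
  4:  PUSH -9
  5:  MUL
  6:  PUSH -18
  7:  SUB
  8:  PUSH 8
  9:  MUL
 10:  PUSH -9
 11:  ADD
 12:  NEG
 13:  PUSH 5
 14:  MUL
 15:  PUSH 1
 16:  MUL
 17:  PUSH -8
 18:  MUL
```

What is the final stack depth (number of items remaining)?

1

PUSH 4   → [4]
PUSH -6  → [4, -6]
DIV      → [0]
PUSH -9  → [0, -9]
MUL      → [0]
PUSH -18 → [0, -18]
SUB      → [18]
PUSH 8   → [18, 8]
MUL      → [144]
PUSH -9  → [144, -9]
ADD      → [135]
NEG      → [-135]
PUSH 5   → [-135, 5]
MUL      → [-675]
PUSH 1   → [-675, 1]
MUL      → [-675]
PUSH -8  → [-675, -8]
MUL      → [5400]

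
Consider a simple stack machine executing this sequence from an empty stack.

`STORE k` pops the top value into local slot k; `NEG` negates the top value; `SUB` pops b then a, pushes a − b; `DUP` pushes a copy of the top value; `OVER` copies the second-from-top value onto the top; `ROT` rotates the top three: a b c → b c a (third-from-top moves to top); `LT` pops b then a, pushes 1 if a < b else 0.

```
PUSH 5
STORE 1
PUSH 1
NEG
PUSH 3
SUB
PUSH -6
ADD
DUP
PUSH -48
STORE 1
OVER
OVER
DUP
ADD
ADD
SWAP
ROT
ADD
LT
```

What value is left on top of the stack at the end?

PUSH 5   → [5]
STORE 1  → []
PUSH 1   → [1]
NEG      → [-1]
PUSH 3   → [-1, 3]
SUB      → [-4]
PUSH -6  → [-4, -6]
ADD      → [-10]
DUP      → [-10, -10]
PUSH -48 → [-10, -10, -48]
STORE 1  → [-10, -10]
OVER     → [-10, -10, -10]
OVER     → [-10, -10, -10, -10]
DUP      → [-10, -10, -10, -10, -10]
ADD      → [-10, -10, -10, -20]
ADD      → [-10, -10, -30]
SWAP     → [-10, -30, -10]
ROT      → [-30, -10, -10]
ADD      → [-30, -20]
LT       → [1]

1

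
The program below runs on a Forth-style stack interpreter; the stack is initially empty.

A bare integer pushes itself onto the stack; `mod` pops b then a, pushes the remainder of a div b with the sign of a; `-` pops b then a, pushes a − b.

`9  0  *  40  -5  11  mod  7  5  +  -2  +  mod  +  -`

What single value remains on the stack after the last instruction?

-35

9   : [9]
0   : [9, 0]
*   : [0]
40  : [0, 40]
-5  : [0, 40, -5]
11  : [0, 40, -5, 11]
mod : [0, 40, -5]
7   : [0, 40, -5, 7]
5   : [0, 40, -5, 7, 5]
+   : [0, 40, -5, 12]
-2  : [0, 40, -5, 12, -2]
+   : [0, 40, -5, 10]
mod : [0, 40, -5]
+   : [0, 35]
-   : [-35]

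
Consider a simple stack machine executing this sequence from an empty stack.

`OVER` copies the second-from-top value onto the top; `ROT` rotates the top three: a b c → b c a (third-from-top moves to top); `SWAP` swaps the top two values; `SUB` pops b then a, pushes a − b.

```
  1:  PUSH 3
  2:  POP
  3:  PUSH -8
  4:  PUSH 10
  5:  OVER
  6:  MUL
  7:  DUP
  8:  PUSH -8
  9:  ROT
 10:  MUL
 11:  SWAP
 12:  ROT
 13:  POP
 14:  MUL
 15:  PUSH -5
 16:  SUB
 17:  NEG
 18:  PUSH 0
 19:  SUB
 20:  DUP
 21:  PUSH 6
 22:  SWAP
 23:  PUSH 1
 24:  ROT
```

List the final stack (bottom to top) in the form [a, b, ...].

PUSH 3   [3]
POP      []
PUSH -8  [-8]
PUSH 10  [-8, 10]
OVER     [-8, 10, -8]
MUL      [-8, -80]
DUP      [-8, -80, -80]
PUSH -8  [-8, -80, -80, -8]
ROT      [-8, -80, -8, -80]
MUL      [-8, -80, 640]
SWAP     [-8, 640, -80]
ROT      [640, -80, -8]
POP      [640, -80]
MUL      [-51200]
PUSH -5  [-51200, -5]
SUB      [-51195]
NEG      [51195]
PUSH 0   [51195, 0]
SUB      [51195]
DUP      [51195, 51195]
PUSH 6   [51195, 51195, 6]
SWAP     [51195, 6, 51195]
PUSH 1   [51195, 6, 51195, 1]
ROT      [51195, 51195, 1, 6]

[51195, 51195, 1, 6]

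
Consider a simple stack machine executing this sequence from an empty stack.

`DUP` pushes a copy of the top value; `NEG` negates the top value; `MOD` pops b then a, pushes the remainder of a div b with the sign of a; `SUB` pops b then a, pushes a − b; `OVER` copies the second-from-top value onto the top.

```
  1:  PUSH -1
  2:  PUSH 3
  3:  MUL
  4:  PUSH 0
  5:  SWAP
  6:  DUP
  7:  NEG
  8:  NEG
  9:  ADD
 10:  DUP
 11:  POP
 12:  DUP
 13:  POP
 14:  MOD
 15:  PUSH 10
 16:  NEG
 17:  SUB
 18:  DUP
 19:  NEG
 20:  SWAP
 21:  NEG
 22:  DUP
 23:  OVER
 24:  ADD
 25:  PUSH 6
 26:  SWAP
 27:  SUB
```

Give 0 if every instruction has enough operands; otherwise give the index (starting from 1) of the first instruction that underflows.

0

PUSH -1  [-1]
PUSH 3   [-1, 3]
MUL      [-3]
PUSH 0   [-3, 0]
SWAP     [0, -3]
DUP      [0, -3, -3]
NEG      [0, -3, 3]
NEG      [0, -3, -3]
ADD      [0, -6]
DUP      [0, -6, -6]
POP      [0, -6]
DUP      [0, -6, -6]
POP      [0, -6]
MOD      [0]
PUSH 10  [0, 10]
NEG      [0, -10]
SUB      [10]
DUP      [10, 10]
NEG      [10, -10]
SWAP     [-10, 10]
NEG      [-10, -10]
DUP      [-10, -10, -10]
OVER     [-10, -10, -10, -10]
ADD      [-10, -10, -20]
PUSH 6   [-10, -10, -20, 6]
SWAP     [-10, -10, 6, -20]
SUB      [-10, -10, 26]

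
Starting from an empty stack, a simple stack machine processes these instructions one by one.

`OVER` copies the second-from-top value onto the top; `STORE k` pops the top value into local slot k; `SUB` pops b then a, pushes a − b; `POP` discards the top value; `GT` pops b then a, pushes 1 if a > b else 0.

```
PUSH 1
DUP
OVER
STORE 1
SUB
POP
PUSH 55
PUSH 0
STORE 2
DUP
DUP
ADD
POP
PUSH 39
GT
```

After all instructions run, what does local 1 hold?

PUSH 1  → 1
DUP     → 1 1
OVER    → 1 1 1
STORE 1 → 1 1
SUB     → 0
POP     → (empty)
PUSH 55 → 55
PUSH 0  → 55 0
STORE 2 → 55
DUP     → 55 55
DUP     → 55 55 55
ADD     → 55 110
POP     → 55
PUSH 39 → 55 39
GT      → 1

1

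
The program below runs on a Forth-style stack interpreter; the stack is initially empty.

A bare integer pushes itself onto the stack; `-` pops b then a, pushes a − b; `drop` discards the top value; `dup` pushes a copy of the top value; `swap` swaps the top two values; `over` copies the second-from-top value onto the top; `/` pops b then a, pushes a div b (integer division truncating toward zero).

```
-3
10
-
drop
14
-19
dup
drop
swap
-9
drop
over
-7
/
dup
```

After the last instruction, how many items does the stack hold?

-3   : [-3]
10   : [-3, 10]
-    : [-13]
drop : []
14   : [14]
-19  : [14, -19]
dup  : [14, -19, -19]
drop : [14, -19]
swap : [-19, 14]
-9   : [-19, 14, -9]
drop : [-19, 14]
over : [-19, 14, -19]
-7   : [-19, 14, -19, -7]
/    : [-19, 14, 2]
dup  : [-19, 14, 2, 2]

4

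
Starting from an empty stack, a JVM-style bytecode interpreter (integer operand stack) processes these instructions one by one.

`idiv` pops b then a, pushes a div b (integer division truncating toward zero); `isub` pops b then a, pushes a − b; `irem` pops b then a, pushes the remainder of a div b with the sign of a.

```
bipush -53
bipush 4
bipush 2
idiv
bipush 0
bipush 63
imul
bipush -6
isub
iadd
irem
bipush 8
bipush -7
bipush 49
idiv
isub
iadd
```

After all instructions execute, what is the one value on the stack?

3

bipush -53  -53
bipush 4    -53 4
bipush 2    -53 4 2
idiv        -53 2
bipush 0    -53 2 0
bipush 63   -53 2 0 63
imul        -53 2 0
bipush -6   -53 2 0 -6
isub        -53 2 6
iadd        -53 8
irem        -5
bipush 8    -5 8
bipush -7   -5 8 -7
bipush 49   -5 8 -7 49
idiv        -5 8 0
isub        -5 8
iadd        3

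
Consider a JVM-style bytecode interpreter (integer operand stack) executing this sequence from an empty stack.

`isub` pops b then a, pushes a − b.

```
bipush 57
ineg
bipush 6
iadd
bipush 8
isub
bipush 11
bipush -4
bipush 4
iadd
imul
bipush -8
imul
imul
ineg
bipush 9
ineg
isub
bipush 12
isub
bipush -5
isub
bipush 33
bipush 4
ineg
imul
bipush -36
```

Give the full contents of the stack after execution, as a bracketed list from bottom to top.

bipush 57  : [57]
ineg       : [-57]
bipush 6   : [-57, 6]
iadd       : [-51]
bipush 8   : [-51, 8]
isub       : [-59]
bipush 11  : [-59, 11]
bipush -4  : [-59, 11, -4]
bipush 4   : [-59, 11, -4, 4]
iadd       : [-59, 11, 0]
imul       : [-59, 0]
bipush -8  : [-59, 0, -8]
imul       : [-59, 0]
imul       : [0]
ineg       : [0]
bipush 9   : [0, 9]
ineg       : [0, -9]
isub       : [9]
bipush 12  : [9, 12]
isub       : [-3]
bipush -5  : [-3, -5]
isub       : [2]
bipush 33  : [2, 33]
bipush 4   : [2, 33, 4]
ineg       : [2, 33, -4]
imul       : [2, -132]
bipush -36 : [2, -132, -36]

[2, -132, -36]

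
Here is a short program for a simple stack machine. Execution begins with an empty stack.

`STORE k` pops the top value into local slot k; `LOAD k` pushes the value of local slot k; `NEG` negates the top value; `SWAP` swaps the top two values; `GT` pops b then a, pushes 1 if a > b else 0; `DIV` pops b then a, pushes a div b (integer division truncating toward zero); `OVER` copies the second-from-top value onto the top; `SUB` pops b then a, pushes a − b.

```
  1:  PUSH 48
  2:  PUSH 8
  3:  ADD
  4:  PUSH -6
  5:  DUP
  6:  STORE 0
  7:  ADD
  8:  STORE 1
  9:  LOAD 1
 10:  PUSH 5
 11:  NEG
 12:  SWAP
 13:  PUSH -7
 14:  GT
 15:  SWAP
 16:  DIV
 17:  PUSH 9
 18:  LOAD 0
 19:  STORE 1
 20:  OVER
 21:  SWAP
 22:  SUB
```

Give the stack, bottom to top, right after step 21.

[0, 0, 9]

PUSH 48  [48]
PUSH 8   [48, 8]
ADD      [56]
PUSH -6  [56, -6]
DUP      [56, -6, -6]
STORE 0  [56, -6]
ADD      [50]
STORE 1  []
LOAD 1   [50]
PUSH 5   [50, 5]
NEG      [50, -5]
SWAP     [-5, 50]
PUSH -7  [-5, 50, -7]
GT       [-5, 1]
SWAP     [1, -5]
DIV      [0]
PUSH 9   [0, 9]
LOAD 0   [0, 9, -6]
STORE 1  [0, 9]
OVER     [0, 9, 0]
SWAP     [0, 0, 9]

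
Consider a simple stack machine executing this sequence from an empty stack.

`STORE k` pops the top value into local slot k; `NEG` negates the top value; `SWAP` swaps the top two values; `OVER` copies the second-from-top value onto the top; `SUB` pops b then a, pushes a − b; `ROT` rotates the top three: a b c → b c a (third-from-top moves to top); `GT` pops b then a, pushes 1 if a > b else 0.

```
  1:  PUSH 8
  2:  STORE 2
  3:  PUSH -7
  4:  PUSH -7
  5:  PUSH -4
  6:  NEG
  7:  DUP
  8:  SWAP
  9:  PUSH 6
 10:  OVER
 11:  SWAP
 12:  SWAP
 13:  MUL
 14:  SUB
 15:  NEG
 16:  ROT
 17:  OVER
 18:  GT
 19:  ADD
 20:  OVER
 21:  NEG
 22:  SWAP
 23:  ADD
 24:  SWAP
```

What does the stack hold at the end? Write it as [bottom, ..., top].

[-7, 16, 4]

PUSH 8  : 8
STORE 2 : (empty)
PUSH -7 : -7
PUSH -7 : -7 -7
PUSH -4 : -7 -7 -4
NEG     : -7 -7 4
DUP     : -7 -7 4 4
SWAP    : -7 -7 4 4
PUSH 6  : -7 -7 4 4 6
OVER    : -7 -7 4 4 6 4
SWAP    : -7 -7 4 4 4 6
SWAP    : -7 -7 4 4 6 4
MUL     : -7 -7 4 4 24
SUB     : -7 -7 4 -20
NEG     : -7 -7 4 20
ROT     : -7 4 20 -7
OVER    : -7 4 20 -7 20
GT      : -7 4 20 0
ADD     : -7 4 20
OVER    : -7 4 20 4
NEG     : -7 4 20 -4
SWAP    : -7 4 -4 20
ADD     : -7 4 16
SWAP    : -7 16 4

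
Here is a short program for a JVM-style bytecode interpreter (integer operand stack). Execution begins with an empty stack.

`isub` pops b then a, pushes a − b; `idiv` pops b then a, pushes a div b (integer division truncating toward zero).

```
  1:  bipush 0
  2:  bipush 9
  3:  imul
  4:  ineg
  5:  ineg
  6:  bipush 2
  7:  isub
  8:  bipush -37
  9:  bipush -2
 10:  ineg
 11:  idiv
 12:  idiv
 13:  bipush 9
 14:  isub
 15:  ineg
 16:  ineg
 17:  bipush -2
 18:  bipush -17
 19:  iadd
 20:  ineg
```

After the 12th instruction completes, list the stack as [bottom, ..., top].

[0]

bipush 0    [0]
bipush 9    [0, 9]
imul        [0]
ineg        [0]
ineg        [0]
bipush 2    [0, 2]
isub        [-2]
bipush -37  [-2, -37]
bipush -2   [-2, -37, -2]
ineg        [-2, -37, 2]
idiv        [-2, -18]
idiv        [0]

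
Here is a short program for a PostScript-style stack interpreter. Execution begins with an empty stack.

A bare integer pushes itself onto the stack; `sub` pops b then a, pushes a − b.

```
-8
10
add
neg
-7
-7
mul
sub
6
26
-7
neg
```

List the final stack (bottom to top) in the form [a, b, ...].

[-51, 6, 26, 7]

-8  -> -8
10  -> -8 10
add -> 2
neg -> -2
-7  -> -2 -7
-7  -> -2 -7 -7
mul -> -2 49
sub -> -51
6   -> -51 6
26  -> -51 6 26
-7  -> -51 6 26 -7
neg -> -51 6 26 7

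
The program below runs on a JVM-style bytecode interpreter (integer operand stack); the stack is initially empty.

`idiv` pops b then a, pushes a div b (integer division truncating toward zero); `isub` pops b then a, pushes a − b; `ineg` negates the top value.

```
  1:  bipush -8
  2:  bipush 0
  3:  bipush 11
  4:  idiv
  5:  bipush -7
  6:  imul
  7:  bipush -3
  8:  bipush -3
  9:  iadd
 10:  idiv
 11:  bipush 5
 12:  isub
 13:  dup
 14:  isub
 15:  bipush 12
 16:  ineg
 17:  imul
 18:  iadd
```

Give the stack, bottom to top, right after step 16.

bipush -8 -> [-8]
bipush 0  -> [-8, 0]
bipush 11 -> [-8, 0, 11]
idiv      -> [-8, 0]
bipush -7 -> [-8, 0, -7]
imul      -> [-8, 0]
bipush -3 -> [-8, 0, -3]
bipush -3 -> [-8, 0, -3, -3]
iadd      -> [-8, 0, -6]
idiv      -> [-8, 0]
bipush 5  -> [-8, 0, 5]
isub      -> [-8, -5]
dup       -> [-8, -5, -5]
isub      -> [-8, 0]
bipush 12 -> [-8, 0, 12]
ineg      -> [-8, 0, -12]

[-8, 0, -12]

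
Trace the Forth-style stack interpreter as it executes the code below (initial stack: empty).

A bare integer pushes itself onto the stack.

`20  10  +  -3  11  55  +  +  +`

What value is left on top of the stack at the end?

20  [20]
10  [20, 10]
+   [30]
-3  [30, -3]
11  [30, -3, 11]
55  [30, -3, 11, 55]
+   [30, -3, 66]
+   [30, 63]
+   [93]

93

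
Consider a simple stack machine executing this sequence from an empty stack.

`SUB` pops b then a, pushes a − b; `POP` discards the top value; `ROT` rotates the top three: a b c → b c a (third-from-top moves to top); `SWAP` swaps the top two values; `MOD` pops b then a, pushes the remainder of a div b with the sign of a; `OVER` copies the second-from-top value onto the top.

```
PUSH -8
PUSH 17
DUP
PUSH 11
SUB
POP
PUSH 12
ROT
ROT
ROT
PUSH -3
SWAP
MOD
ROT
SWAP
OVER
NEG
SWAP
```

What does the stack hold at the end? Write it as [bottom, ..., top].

PUSH -8 → -8
PUSH 17 → -8 17
DUP     → -8 17 17
PUSH 11 → -8 17 17 11
SUB     → -8 17 6
POP     → -8 17
PUSH 12 → -8 17 12
ROT     → 17 12 -8
ROT     → 12 -8 17
ROT     → -8 17 12
PUSH -3 → -8 17 12 -3
SWAP    → -8 17 -3 12
MOD     → -8 17 -3
ROT     → 17 -3 -8
SWAP    → 17 -8 -3
OVER    → 17 -8 -3 -8
NEG     → 17 -8 -3 8
SWAP    → 17 -8 8 -3

[17, -8, 8, -3]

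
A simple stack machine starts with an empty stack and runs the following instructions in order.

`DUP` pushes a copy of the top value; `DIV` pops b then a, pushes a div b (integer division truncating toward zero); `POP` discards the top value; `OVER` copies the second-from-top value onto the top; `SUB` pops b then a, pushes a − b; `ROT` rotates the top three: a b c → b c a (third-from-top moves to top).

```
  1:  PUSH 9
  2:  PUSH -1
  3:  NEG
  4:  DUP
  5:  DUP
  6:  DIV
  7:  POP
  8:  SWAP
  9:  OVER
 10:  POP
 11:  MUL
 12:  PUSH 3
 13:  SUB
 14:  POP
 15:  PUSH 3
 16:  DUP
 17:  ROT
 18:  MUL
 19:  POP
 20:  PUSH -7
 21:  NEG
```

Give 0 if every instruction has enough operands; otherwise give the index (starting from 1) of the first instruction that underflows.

PUSH 9  -> [9]
PUSH -1 -> [9, -1]
NEG     -> [9, 1]
DUP     -> [9, 1, 1]
DUP     -> [9, 1, 1, 1]
DIV     -> [9, 1, 1]
POP     -> [9, 1]
SWAP    -> [1, 9]
OVER    -> [1, 9, 1]
POP     -> [1, 9]
MUL     -> [9]
PUSH 3  -> [9, 3]
SUB     -> [6]
POP     -> []
PUSH 3  -> [3]
DUP     -> [3, 3]
ROT  — needs 3 operands, stack has 2 → underflow

17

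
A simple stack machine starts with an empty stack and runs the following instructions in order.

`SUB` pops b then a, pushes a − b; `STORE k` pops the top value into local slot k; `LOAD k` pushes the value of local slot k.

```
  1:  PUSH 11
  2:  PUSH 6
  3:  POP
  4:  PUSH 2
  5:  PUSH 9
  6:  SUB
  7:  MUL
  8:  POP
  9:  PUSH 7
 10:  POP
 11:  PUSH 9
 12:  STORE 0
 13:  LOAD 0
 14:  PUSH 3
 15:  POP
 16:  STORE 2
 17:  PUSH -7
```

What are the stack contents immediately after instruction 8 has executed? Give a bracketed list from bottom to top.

PUSH 11  [11]
PUSH 6   [11, 6]
POP      [11]
PUSH 2   [11, 2]
PUSH 9   [11, 2, 9]
SUB      [11, -7]
MUL      [-77]
POP      []

[]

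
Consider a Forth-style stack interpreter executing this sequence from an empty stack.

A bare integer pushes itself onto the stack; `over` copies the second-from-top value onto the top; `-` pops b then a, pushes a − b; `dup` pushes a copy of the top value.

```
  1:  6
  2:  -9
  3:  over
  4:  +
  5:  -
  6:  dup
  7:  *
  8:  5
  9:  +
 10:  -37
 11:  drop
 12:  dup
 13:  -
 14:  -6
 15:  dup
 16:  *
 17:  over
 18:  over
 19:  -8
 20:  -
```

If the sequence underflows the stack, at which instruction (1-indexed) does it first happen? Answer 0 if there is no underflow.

0

6    → [6]
-9   → [6, -9]
over → [6, -9, 6]
+    → [6, -3]
-    → [9]
dup  → [9, 9]
*    → [81]
5    → [81, 5]
+    → [86]
-37  → [86, -37]
drop → [86]
dup  → [86, 86]
-    → [0]
-6   → [0, -6]
dup  → [0, -6, -6]
*    → [0, 36]
over → [0, 36, 0]
over → [0, 36, 0, 36]
-8   → [0, 36, 0, 36, -8]
-    → [0, 36, 0, 44]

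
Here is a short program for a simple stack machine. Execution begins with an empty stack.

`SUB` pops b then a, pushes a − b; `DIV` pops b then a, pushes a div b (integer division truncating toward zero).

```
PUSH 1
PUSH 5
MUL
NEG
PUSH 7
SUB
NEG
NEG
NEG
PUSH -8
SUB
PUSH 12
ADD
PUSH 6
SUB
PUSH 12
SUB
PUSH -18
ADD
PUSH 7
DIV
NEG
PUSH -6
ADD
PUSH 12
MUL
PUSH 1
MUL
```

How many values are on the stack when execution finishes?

PUSH 1   : [1]
PUSH 5   : [1, 5]
MUL      : [5]
NEG      : [-5]
PUSH 7   : [-5, 7]
SUB      : [-12]
NEG      : [12]
NEG      : [-12]
NEG      : [12]
PUSH -8  : [12, -8]
SUB      : [20]
PUSH 12  : [20, 12]
ADD      : [32]
PUSH 6   : [32, 6]
SUB      : [26]
PUSH 12  : [26, 12]
SUB      : [14]
PUSH -18 : [14, -18]
ADD      : [-4]
PUSH 7   : [-4, 7]
DIV      : [0]
NEG      : [0]
PUSH -6  : [0, -6]
ADD      : [-6]
PUSH 12  : [-6, 12]
MUL      : [-72]
PUSH 1   : [-72, 1]
MUL      : [-72]

1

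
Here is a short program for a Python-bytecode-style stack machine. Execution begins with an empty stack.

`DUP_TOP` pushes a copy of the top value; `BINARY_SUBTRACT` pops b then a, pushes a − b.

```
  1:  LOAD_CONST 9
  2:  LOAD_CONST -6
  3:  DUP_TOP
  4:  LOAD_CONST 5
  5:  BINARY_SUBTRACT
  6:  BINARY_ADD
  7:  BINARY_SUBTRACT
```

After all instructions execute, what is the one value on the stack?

LOAD_CONST 9    → [9]
LOAD_CONST -6   → [9, -6]
DUP_TOP         → [9, -6, -6]
LOAD_CONST 5    → [9, -6, -6, 5]
BINARY_SUBTRACT → [9, -6, -11]
BINARY_ADD      → [9, -17]
BINARY_SUBTRACT → [26]

26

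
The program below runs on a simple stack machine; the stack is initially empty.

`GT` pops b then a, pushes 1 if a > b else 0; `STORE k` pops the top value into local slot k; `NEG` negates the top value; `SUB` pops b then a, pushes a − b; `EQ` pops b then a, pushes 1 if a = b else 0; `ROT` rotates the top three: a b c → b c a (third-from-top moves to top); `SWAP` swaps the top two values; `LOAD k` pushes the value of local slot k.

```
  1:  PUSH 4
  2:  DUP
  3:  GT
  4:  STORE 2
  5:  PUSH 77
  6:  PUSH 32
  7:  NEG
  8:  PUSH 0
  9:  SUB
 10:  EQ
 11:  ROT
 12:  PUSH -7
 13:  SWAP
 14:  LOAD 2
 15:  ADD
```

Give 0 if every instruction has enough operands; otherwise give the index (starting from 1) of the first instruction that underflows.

11

PUSH 4  → 4
DUP     → 4 4
GT      → 0
STORE 2 → (empty)
PUSH 77 → 77
PUSH 32 → 77 32
NEG     → 77 -32
PUSH 0  → 77 -32 0
SUB     → 77 -32
EQ      → 0
ROT  — needs 3 operands, stack has 1 → underflow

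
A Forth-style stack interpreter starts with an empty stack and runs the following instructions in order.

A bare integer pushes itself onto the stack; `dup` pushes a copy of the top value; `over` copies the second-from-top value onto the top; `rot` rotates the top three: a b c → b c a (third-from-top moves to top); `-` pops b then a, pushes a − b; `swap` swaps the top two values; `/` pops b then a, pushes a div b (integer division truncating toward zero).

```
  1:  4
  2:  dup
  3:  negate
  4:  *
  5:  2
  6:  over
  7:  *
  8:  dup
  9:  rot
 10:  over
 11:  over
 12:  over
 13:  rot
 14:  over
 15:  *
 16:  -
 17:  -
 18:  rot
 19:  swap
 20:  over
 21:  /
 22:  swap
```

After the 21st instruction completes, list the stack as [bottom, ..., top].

4      : 4
dup    : 4 4
negate : 4 -4
*      : -16
2      : -16 2
over   : -16 2 -16
*      : -16 -32
dup    : -16 -32 -32
rot    : -32 -32 -16
over   : -32 -32 -16 -32
over   : -32 -32 -16 -32 -16
over   : -32 -32 -16 -32 -16 -32
rot    : -32 -32 -16 -16 -32 -32
over   : -32 -32 -16 -16 -32 -32 -32
*      : -32 -32 -16 -16 -32 1024
-      : -32 -32 -16 -16 -1056
-      : -32 -32 -16 1040
rot    : -32 -16 1040 -32
swap   : -32 -16 -32 1040
over   : -32 -16 -32 1040 -32
/      : -32 -16 -32 -32

[-32, -16, -32, -32]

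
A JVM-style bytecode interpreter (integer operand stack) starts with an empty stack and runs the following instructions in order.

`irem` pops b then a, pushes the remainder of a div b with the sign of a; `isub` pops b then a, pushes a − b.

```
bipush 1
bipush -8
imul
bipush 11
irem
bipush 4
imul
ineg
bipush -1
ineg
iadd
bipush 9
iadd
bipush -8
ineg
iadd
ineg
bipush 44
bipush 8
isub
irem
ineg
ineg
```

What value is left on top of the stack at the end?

-14

bipush 1   [1]
bipush -8  [1, -8]
imul       [-8]
bipush 11  [-8, 11]
irem       [-8]
bipush 4   [-8, 4]
imul       [-32]
ineg       [32]
bipush -1  [32, -1]
ineg       [32, 1]
iadd       [33]
bipush 9   [33, 9]
iadd       [42]
bipush -8  [42, -8]
ineg       [42, 8]
iadd       [50]
ineg       [-50]
bipush 44  [-50, 44]
bipush 8   [-50, 44, 8]
isub       [-50, 36]
irem       [-14]
ineg       [14]
ineg       [-14]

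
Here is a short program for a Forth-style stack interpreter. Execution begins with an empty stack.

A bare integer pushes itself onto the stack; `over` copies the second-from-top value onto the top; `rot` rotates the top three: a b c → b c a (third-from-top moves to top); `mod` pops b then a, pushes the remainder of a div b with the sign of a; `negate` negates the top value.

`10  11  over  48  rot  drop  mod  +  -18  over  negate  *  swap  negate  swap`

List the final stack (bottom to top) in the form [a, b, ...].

[-20, 360]

10      10
11      10 11
over    10 11 10
48      10 11 10 48
rot     10 10 48 11
drop    10 10 48
mod     10 10
+       20
-18     20 -18
over    20 -18 20
negate  20 -18 -20
*       20 360
swap    360 20
negate  360 -20
swap    -20 360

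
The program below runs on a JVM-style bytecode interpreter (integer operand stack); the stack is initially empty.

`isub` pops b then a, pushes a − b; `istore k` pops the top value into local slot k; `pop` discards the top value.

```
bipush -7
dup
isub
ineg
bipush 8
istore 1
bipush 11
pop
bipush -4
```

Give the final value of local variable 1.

bipush -7 -> -7
dup       -> -7 -7
isub      -> 0
ineg      -> 0
bipush 8  -> 0 8
istore 1  -> 0
bipush 11 -> 0 11
pop       -> 0
bipush -4 -> 0 -4

8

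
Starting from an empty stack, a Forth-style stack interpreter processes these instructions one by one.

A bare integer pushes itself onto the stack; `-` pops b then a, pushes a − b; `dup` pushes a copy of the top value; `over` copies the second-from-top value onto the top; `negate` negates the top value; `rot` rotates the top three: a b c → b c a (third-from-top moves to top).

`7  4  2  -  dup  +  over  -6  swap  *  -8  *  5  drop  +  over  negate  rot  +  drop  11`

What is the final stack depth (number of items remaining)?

7      : [7]
4      : [7, 4]
2      : [7, 4, 2]
-      : [7, 2]
dup    : [7, 2, 2]
+      : [7, 4]
over   : [7, 4, 7]
-6     : [7, 4, 7, -6]
swap   : [7, 4, -6, 7]
*      : [7, 4, -42]
-8     : [7, 4, -42, -8]
*      : [7, 4, 336]
5      : [7, 4, 336, 5]
drop   : [7, 4, 336]
+      : [7, 340]
over   : [7, 340, 7]
negate : [7, 340, -7]
rot    : [340, -7, 7]
+      : [340, 0]
drop   : [340]
11     : [340, 11]

2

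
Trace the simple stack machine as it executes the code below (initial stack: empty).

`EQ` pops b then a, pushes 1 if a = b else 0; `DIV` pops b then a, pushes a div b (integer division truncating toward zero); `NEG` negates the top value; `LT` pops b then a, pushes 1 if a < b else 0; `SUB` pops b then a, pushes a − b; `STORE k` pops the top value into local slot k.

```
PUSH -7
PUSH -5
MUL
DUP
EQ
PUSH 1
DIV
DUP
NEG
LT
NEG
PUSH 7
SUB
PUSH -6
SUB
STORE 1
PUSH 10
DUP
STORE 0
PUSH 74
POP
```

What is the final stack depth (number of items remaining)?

PUSH -7 : -7
PUSH -5 : -7 -5
MUL     : 35
DUP     : 35 35
EQ      : 1
PUSH 1  : 1 1
DIV     : 1
DUP     : 1 1
NEG     : 1 -1
LT      : 0
NEG     : 0
PUSH 7  : 0 7
SUB     : -7
PUSH -6 : -7 -6
SUB     : -1
STORE 1 : (empty)
PUSH 10 : 10
DUP     : 10 10
STORE 0 : 10
PUSH 74 : 10 74
POP     : 10

1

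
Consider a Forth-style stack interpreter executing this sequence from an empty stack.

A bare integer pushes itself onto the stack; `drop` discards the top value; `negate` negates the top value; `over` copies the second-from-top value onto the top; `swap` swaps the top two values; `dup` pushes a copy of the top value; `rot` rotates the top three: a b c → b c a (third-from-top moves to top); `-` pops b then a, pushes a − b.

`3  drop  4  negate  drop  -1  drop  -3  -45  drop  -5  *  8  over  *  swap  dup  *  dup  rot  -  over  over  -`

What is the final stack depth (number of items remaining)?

3      -> 3
drop   -> (empty)
4      -> 4
negate -> -4
drop   -> (empty)
-1     -> -1
drop   -> (empty)
-3     -> -3
-45    -> -3 -45
drop   -> -3
-5     -> -3 -5
*      -> 15
8      -> 15 8
over   -> 15 8 15
*      -> 15 120
swap   -> 120 15
dup    -> 120 15 15
*      -> 120 225
dup    -> 120 225 225
rot    -> 225 225 120
-      -> 225 105
over   -> 225 105 225
over   -> 225 105 225 105
-      -> 225 105 120

3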